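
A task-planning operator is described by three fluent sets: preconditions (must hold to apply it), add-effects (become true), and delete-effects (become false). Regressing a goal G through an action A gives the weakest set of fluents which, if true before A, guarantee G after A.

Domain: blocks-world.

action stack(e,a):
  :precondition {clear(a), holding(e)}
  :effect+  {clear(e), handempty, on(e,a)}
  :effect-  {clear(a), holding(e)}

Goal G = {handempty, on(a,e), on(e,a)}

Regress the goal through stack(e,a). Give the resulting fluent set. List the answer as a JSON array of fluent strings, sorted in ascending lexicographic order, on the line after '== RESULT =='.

Compute (G \ add) ∪ pre:
  G ∩ del = {}  (empty — regression defined)
  G \ add = {handempty, on(a,e), on(e,a)} \ {clear(e), handempty, on(e,a)} = {on(a,e)}
  ∪ pre   = {on(a,e)} ∪ {clear(a), holding(e)}
          = {clear(a), holding(e), on(a,e)}

== RESULT ==
["clear(a)", "holding(e)", "on(a,e)"]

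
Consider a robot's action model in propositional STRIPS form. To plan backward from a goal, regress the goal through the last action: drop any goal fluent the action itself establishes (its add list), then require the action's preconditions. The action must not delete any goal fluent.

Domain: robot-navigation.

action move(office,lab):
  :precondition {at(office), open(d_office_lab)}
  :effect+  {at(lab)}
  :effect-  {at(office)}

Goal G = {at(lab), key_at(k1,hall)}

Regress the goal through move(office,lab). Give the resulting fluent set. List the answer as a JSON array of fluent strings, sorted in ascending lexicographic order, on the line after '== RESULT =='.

Regress:
  G ∩ del = {}  (empty — regression defined)
  G \ add = {at(lab), key_at(k1,hall)} \ {at(lab)} = {key_at(k1,hall)}
  ∪ pre   = {key_at(k1,hall)} ∪ {at(office), open(d_office_lab)}
          = {at(office), key_at(k1,hall), open(d_office_lab)}

== RESULT ==
["at(office)", "key_at(k1,hall)", "open(d_office_lab)"]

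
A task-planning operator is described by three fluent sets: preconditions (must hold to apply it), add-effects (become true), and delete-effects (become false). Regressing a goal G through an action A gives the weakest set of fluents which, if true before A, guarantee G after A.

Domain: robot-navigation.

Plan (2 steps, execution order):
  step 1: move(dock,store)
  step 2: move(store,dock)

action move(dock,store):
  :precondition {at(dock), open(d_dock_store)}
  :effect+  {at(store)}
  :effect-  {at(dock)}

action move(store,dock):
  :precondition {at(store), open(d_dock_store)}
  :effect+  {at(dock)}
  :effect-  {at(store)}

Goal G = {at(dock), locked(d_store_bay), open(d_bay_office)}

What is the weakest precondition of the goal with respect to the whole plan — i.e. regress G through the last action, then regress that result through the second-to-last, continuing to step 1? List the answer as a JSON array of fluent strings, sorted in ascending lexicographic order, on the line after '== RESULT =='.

Regress step by step:
  through step 2 (move(store,dock)): drop {at(dock)}, keep {locked(d_store_bay), open(d_bay_office)}, require {at(store), open(d_dock_store)}
    → {at(store), locked(d_store_bay), open(d_bay_office), open(d_dock_store)}
  through step 1 (move(dock,store)): drop {at(store)}, keep {locked(d_store_bay), open(d_bay_office), open(d_dock_store)}, require {at(dock), open(d_dock_store)}
    → {at(dock), locked(d_store_bay), open(d_bay_office), open(d_dock_store)}

== RESULT ==
["at(dock)", "locked(d_store_bay)", "open(d_bay_office)", "open(d_dock_store)"]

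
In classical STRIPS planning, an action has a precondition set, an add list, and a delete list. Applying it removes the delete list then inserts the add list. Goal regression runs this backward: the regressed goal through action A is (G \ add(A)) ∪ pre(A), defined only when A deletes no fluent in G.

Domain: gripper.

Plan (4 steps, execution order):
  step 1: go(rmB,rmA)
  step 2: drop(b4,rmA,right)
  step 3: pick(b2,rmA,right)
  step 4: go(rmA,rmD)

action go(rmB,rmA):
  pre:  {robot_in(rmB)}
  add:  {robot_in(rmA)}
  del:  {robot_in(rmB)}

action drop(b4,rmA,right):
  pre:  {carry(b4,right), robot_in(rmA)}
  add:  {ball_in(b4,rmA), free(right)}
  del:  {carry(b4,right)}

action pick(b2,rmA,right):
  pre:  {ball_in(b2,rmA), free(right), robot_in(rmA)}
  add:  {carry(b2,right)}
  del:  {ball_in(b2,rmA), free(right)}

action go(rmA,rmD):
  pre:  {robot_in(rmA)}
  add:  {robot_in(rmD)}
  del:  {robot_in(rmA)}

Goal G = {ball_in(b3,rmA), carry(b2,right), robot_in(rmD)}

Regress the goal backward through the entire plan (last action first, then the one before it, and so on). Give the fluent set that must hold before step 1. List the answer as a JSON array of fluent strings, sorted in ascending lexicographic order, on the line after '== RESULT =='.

Work backward from the goal:
  through step 4 (go(rmA,rmD)): drop {robot_in(rmD)}, keep {ball_in(b3,rmA), carry(b2,right)}, require {robot_in(rmA)}
    → {ball_in(b3,rmA), carry(b2,right), robot_in(rmA)}
  through step 3 (pick(b2,rmA,right)): drop {carry(b2,right)}, keep {ball_in(b3,rmA), robot_in(rmA)}, require {ball_in(b2,rmA), free(right), robot_in(rmA)}
    → {ball_in(b2,rmA), ball_in(b3,rmA), free(right), robot_in(rmA)}
  through step 2 (drop(b4,rmA,right)): drop {free(right)}, keep {ball_in(b2,rmA), ball_in(b3,rmA), robot_in(rmA)}, require {carry(b4,right), robot_in(rmA)}
    → {ball_in(b2,rmA), ball_in(b3,rmA), carry(b4,right), robot_in(rmA)}
  through step 1 (go(rmB,rmA)): drop {robot_in(rmA)}, keep {ball_in(b2,rmA), ball_in(b3,rmA), carry(b4,right)}, require {robot_in(rmB)}
    → {ball_in(b2,rmA), ball_in(b3,rmA), carry(b4,right), robot_in(rmB)}

== RESULT ==
["ball_in(b2,rmA)", "ball_in(b3,rmA)", "carry(b4,right)", "robot_in(rmB)"]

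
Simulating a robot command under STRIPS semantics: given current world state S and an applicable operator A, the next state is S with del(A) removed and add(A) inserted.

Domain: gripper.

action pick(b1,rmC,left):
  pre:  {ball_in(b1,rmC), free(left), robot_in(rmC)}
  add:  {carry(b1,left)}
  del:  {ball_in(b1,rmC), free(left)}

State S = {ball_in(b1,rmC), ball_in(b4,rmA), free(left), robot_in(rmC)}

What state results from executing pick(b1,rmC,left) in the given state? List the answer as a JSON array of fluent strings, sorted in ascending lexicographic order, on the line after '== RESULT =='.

Compute (S \ del) ∪ add:
  pre ⊆ S: {ball_in(b1,rmC), free(left), robot_in(rmC)} ⊆ S  — applicable
  S \ del = {ball_in(b4,rmA), robot_in(rmC)}
  ∪ add   = {ball_in(b4,rmA), carry(b1,left), robot_in(rmC)}

== RESULT ==
["ball_in(b4,rmA)", "carry(b1,left)", "robot_in(rmC)"]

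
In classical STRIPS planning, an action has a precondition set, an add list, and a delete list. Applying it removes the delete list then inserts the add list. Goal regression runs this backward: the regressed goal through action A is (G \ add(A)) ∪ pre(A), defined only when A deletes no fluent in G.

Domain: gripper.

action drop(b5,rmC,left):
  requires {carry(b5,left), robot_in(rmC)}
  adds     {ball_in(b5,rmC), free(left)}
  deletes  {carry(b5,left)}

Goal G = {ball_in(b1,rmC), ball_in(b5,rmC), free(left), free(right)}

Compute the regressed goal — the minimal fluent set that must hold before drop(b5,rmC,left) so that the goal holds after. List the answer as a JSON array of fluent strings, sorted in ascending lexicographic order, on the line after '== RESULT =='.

Compute (G \ add) ∪ pre:
  G ∩ del = {}  (empty — regression defined)
  G \ add = {ball_in(b1,rmC), ball_in(b5,rmC), free(left), free(right)} \ {ball_in(b5,rmC), free(left)} = {ball_in(b1,rmC), free(right)}
  ∪ pre   = {ball_in(b1,rmC), free(right)} ∪ {carry(b5,left), robot_in(rmC)}
          = {ball_in(b1,rmC), carry(b5,left), free(right), robot_in(rmC)}

== RESULT ==
["ball_in(b1,rmC)", "carry(b5,left)", "free(right)", "robot_in(rmC)"]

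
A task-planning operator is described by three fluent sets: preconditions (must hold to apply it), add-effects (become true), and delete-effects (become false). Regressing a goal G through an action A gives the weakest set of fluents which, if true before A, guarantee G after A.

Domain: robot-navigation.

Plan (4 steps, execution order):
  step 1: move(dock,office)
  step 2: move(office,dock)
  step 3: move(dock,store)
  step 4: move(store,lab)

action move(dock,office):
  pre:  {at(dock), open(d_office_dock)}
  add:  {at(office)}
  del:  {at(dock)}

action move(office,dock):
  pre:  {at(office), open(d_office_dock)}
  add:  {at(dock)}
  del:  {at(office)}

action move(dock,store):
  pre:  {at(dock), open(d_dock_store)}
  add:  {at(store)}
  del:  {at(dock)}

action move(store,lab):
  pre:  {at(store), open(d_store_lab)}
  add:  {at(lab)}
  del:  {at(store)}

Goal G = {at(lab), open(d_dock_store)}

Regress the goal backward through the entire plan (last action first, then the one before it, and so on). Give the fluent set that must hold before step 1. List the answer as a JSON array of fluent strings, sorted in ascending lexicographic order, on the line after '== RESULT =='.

Work backward from the goal:
  through step 4 (move(store,lab)): drop {at(lab)}, keep {open(d_dock_store)}, require {at(store), open(d_store_lab)}
    → {at(store), open(d_dock_store), open(d_store_lab)}
  through step 3 (move(dock,store)): drop {at(store)}, keep {open(d_dock_store), open(d_store_lab)}, require {at(dock), open(d_dock_store)}
    → {at(dock), open(d_dock_store), open(d_store_lab)}
  through step 2 (move(office,dock)): drop {at(dock)}, keep {open(d_dock_store), open(d_store_lab)}, require {at(office), open(d_office_dock)}
    → {at(office), open(d_dock_store), open(d_office_dock), open(d_store_lab)}
  through step 1 (move(dock,office)): drop {at(office)}, keep {open(d_dock_store), open(d_office_dock), open(d_store_lab)}, require {at(dock), open(d_office_dock)}
    → {at(dock), open(d_dock_store), open(d_office_dock), open(d_store_lab)}

== RESULT ==
["at(dock)", "open(d_dock_store)", "open(d_office_dock)", "open(d_store_lab)"]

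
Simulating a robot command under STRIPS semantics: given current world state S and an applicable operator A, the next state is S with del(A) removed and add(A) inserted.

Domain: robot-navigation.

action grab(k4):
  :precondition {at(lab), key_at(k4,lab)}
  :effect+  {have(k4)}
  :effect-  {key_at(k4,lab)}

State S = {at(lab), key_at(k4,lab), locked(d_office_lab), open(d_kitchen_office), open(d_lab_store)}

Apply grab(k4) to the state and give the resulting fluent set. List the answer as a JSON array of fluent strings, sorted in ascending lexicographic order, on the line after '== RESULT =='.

Progress:
  pre ⊆ S: {at(lab), key_at(k4,lab)} ⊆ S  — applicable
  S \ del = {at(lab), locked(d_office_lab), open(d_kitchen_office), open(d_lab_store)}
  ∪ add   = {at(lab), have(k4), locked(d_office_lab), open(d_kitchen_office), open(d_lab_store)}

== RESULT ==
["at(lab)", "have(k4)", "locked(d_office_lab)", "open(d_kitchen_office)", "open(d_lab_store)"]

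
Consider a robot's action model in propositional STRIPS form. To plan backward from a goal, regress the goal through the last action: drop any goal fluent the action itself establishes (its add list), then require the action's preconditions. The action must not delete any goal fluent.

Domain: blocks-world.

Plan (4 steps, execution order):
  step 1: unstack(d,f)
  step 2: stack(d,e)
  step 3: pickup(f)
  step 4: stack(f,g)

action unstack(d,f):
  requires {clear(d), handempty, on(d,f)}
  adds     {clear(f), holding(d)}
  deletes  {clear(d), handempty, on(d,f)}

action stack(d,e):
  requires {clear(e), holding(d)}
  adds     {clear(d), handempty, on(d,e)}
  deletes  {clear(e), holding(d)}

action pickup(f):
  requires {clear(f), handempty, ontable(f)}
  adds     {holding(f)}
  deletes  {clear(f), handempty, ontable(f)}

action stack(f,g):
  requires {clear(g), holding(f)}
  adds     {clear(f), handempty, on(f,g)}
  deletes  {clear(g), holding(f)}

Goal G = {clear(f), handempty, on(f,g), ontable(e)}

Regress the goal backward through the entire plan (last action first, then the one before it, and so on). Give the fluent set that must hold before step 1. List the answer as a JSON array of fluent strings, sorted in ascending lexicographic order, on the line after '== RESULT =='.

Work backward from the goal:
  through step 4 (stack(f,g)): drop {clear(f), handempty, on(f,g)}, keep {ontable(e)}, require {clear(g), holding(f)}
    → {clear(g), holding(f), ontable(e)}
  through step 3 (pickup(f)): drop {holding(f)}, keep {clear(g), ontable(e)}, require {clear(f), handempty, ontable(f)}
    → {clear(f), clear(g), handempty, ontable(e), ontable(f)}
  through step 2 (stack(d,e)): drop {handempty}, keep {clear(f), clear(g), ontable(e), ontable(f)}, require {clear(e), holding(d)}
    → {clear(e), clear(f), clear(g), holding(d), ontable(e), ontable(f)}
  through step 1 (unstack(d,f)): drop {clear(f), holding(d)}, keep {clear(e), clear(g), ontable(e), ontable(f)}, require {clear(d), handempty, on(d,f)}
    → {clear(d), clear(e), clear(g), handempty, on(d,f), ontable(e), ontable(f)}

== RESULT ==
["clear(d)", "clear(e)", "clear(g)", "handempty", "on(d,f)", "ontable(e)", "ontable(f)"]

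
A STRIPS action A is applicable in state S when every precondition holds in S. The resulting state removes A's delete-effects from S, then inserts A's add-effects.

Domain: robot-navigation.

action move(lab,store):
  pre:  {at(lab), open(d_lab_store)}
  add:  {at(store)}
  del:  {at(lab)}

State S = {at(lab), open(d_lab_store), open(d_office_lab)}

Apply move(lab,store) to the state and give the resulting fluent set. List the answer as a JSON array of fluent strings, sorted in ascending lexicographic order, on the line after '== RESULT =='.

Progress:
  pre ⊆ S: {at(lab), open(d_lab_store)} ⊆ S  — applicable
  S \ del = {open(d_lab_store), open(d_office_lab)}
  ∪ add   = {at(store), open(d_lab_store), open(d_office_lab)}

== RESULT ==
["at(store)", "open(d_lab_store)", "open(d_office_lab)"]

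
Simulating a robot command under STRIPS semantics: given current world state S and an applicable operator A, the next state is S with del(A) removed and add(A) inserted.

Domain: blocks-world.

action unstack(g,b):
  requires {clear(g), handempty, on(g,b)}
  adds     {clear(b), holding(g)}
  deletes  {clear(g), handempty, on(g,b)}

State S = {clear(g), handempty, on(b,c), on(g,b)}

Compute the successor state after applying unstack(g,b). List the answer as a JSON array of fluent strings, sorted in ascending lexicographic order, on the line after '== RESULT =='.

Progress:
  pre ⊆ S: {clear(g), handempty, on(g,b)} ⊆ S  — applicable
  S \ del = {on(b,c)}
  ∪ add   = {clear(b), holding(g), on(b,c)}

== RESULT ==
["clear(b)", "holding(g)", "on(b,c)"]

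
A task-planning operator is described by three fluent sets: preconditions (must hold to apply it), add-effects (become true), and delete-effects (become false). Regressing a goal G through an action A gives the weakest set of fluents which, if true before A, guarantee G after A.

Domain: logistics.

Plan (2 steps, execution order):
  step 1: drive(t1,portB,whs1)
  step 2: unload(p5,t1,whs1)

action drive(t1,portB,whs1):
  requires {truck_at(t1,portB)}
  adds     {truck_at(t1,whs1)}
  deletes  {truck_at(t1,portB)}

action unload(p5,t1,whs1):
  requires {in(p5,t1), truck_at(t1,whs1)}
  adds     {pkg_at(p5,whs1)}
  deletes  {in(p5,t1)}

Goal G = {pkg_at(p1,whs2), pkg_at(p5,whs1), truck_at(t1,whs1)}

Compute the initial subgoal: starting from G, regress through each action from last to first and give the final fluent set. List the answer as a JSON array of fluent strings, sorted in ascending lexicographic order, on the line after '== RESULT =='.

Work backward from the goal:
  through step 2 (unload(p5,t1,whs1)): drop {pkg_at(p5,whs1)}, keep {pkg_at(p1,whs2), truck_at(t1,whs1)}, require {in(p5,t1), truck_at(t1,whs1)}
    → {in(p5,t1), pkg_at(p1,whs2), truck_at(t1,whs1)}
  through step 1 (drive(t1,portB,whs1)): drop {truck_at(t1,whs1)}, keep {in(p5,t1), pkg_at(p1,whs2)}, require {truck_at(t1,portB)}
    → {in(p5,t1), pkg_at(p1,whs2), truck_at(t1,portB)}

== RESULT ==
["in(p5,t1)", "pkg_at(p1,whs2)", "truck_at(t1,portB)"]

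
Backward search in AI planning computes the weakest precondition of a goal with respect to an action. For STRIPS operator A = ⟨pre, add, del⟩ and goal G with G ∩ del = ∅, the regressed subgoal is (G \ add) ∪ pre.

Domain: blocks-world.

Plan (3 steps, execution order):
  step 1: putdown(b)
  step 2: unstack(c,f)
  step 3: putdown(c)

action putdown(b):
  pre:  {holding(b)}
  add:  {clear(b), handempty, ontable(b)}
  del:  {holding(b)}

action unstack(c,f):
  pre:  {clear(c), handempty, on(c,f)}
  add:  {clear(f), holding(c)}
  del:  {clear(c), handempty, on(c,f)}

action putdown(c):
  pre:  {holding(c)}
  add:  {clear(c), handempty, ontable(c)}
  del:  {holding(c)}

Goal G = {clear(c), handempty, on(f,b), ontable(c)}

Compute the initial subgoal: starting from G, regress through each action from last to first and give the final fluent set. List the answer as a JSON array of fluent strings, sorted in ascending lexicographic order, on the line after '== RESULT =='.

Regress step by step:
  through step 3 (putdown(c)): drop {clear(c), handempty, ontable(c)}, keep {on(f,b)}, require {holding(c)}
    → {holding(c), on(f,b)}
  through step 2 (unstack(c,f)): drop {holding(c)}, keep {on(f,b)}, require {clear(c), handempty, on(c,f)}
    → {clear(c), handempty, on(c,f), on(f,b)}
  through step 1 (putdown(b)): drop {handempty}, keep {clear(c), on(c,f), on(f,b)}, require {holding(b)}
    → {clear(c), holding(b), on(c,f), on(f,b)}

== RESULT ==
["clear(c)", "holding(b)", "on(c,f)", "on(f,b)"]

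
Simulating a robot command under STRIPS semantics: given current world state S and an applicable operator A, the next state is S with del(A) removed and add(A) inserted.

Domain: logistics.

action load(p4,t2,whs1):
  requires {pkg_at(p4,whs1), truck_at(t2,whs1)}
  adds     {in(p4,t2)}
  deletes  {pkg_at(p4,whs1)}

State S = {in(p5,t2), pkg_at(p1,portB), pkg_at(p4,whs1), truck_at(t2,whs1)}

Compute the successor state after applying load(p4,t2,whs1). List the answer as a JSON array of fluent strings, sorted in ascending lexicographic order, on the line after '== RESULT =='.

Progress:
  pre ⊆ S: {pkg_at(p4,whs1), truck_at(t2,whs1)} ⊆ S  — applicable
  S \ del = {in(p5,t2), pkg_at(p1,portB), truck_at(t2,whs1)}
  ∪ add   = {in(p4,t2), in(p5,t2), pkg_at(p1,portB), truck_at(t2,whs1)}

== RESULT ==
["in(p4,t2)", "in(p5,t2)", "pkg_at(p1,portB)", "truck_at(t2,whs1)"]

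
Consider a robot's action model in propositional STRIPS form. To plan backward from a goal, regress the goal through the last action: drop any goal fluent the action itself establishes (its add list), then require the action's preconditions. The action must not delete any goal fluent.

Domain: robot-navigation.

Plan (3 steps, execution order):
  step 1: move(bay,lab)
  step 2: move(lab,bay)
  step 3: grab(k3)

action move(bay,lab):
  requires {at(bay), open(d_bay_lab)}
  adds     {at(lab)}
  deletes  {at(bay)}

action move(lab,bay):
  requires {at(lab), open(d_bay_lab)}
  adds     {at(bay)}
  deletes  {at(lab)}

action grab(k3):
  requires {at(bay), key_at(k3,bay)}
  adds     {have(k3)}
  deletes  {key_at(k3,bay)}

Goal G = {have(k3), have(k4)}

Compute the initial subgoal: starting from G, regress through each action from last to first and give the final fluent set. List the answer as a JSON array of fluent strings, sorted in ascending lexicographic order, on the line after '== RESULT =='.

Work backward from the goal:
  through step 3 (grab(k3)): drop {have(k3)}, keep {have(k4)}, require {at(bay), key_at(k3,bay)}
    → {at(bay), have(k4), key_at(k3,bay)}
  through step 2 (move(lab,bay)): drop {at(bay)}, keep {have(k4), key_at(k3,bay)}, require {at(lab), open(d_bay_lab)}
    → {at(lab), have(k4), key_at(k3,bay), open(d_bay_lab)}
  through step 1 (move(bay,lab)): drop {at(lab)}, keep {have(k4), key_at(k3,bay), open(d_bay_lab)}, require {at(bay), open(d_bay_lab)}
    → {at(bay), have(k4), key_at(k3,bay), open(d_bay_lab)}

== RESULT ==
["at(bay)", "have(k4)", "key_at(k3,bay)", "open(d_bay_lab)"]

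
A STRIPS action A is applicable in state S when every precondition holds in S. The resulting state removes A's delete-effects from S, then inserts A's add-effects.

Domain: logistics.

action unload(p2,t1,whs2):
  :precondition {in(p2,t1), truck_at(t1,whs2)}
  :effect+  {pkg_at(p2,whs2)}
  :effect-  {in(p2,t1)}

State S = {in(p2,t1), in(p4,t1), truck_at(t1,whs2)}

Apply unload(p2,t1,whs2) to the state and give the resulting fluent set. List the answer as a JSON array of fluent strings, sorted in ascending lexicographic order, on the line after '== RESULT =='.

Progress:
  pre ⊆ S: {in(p2,t1), truck_at(t1,whs2)} ⊆ S  — applicable
  S \ del = {in(p4,t1), truck_at(t1,whs2)}
  ∪ add   = {in(p4,t1), pkg_at(p2,whs2), truck_at(t1,whs2)}

== RESULT ==
["in(p4,t1)", "pkg_at(p2,whs2)", "truck_at(t1,whs2)"]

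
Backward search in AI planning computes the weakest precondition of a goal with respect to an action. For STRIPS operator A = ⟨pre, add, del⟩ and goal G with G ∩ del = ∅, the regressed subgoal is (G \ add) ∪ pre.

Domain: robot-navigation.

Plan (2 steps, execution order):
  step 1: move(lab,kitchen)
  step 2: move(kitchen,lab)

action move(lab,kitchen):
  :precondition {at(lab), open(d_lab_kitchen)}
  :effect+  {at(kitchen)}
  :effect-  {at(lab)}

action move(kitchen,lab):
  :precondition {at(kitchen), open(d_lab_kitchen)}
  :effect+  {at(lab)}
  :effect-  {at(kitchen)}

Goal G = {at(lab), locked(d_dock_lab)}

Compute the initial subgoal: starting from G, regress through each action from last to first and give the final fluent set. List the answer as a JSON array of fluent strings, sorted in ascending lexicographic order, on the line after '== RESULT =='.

Work backward from the goal:
  through step 2 (move(kitchen,lab)): drop {at(lab)}, keep {locked(d_dock_lab)}, require {at(kitchen), open(d_lab_kitchen)}
    → {at(kitchen), locked(d_dock_lab), open(d_lab_kitchen)}
  through step 1 (move(lab,kitchen)): drop {at(kitchen)}, keep {locked(d_dock_lab), open(d_lab_kitchen)}, require {at(lab), open(d_lab_kitchen)}
    → {at(lab), locked(d_dock_lab), open(d_lab_kitchen)}

== RESULT ==
["at(lab)", "locked(d_dock_lab)", "open(d_lab_kitchen)"]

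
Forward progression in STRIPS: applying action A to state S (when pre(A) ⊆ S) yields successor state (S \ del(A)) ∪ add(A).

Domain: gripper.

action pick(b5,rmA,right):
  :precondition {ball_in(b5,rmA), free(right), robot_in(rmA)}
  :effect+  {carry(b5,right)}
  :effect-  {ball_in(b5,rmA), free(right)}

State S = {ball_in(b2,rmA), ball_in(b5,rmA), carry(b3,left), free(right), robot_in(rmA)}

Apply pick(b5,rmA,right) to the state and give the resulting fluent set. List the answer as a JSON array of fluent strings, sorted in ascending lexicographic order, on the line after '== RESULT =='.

Progress:
  pre ⊆ S: {ball_in(b5,rmA), free(right), robot_in(rmA)} ⊆ S  — applicable
  S \ del = {ball_in(b2,rmA), carry(b3,left), robot_in(rmA)}
  ∪ add   = {ball_in(b2,rmA), carry(b3,left), carry(b5,right), robot_in(rmA)}

== RESULT ==
["ball_in(b2,rmA)", "carry(b3,left)", "carry(b5,right)", "robot_in(rmA)"]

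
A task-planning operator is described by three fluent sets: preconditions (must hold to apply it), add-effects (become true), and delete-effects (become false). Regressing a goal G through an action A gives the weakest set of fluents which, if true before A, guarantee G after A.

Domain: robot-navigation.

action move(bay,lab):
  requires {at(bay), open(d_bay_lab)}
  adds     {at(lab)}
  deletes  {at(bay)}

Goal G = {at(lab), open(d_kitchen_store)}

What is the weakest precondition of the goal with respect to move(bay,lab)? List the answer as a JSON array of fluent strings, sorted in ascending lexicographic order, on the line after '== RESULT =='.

Compute (G \ add) ∪ pre:
  G ∩ del = {}  (empty — regression defined)
  G \ add = {at(lab), open(d_kitchen_store)} \ {at(lab)} = {open(d_kitchen_store)}
  ∪ pre   = {open(d_kitchen_store)} ∪ {at(bay), open(d_bay_lab)}
          = {at(bay), open(d_bay_lab), open(d_kitchen_store)}

== RESULT ==
["at(bay)", "open(d_bay_lab)", "open(d_kitchen_store)"]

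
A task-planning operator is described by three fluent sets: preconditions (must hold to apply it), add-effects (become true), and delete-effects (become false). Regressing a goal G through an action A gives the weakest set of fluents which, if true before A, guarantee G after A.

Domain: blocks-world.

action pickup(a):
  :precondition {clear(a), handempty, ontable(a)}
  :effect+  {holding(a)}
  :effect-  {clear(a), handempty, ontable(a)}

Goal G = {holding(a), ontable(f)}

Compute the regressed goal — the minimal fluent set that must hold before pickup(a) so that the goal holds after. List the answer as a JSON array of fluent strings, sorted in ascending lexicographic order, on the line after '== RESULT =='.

Compute (G \ add) ∪ pre:
  G ∩ del = {}  (empty — regression defined)
  G \ add = {holding(a), ontable(f)} \ {holding(a)} = {ontable(f)}
  ∪ pre   = {ontable(f)} ∪ {clear(a), handempty, ontable(a)}
          = {clear(a), handempty, ontable(a), ontable(f)}

== RESULT ==
["clear(a)", "handempty", "ontable(a)", "ontable(f)"]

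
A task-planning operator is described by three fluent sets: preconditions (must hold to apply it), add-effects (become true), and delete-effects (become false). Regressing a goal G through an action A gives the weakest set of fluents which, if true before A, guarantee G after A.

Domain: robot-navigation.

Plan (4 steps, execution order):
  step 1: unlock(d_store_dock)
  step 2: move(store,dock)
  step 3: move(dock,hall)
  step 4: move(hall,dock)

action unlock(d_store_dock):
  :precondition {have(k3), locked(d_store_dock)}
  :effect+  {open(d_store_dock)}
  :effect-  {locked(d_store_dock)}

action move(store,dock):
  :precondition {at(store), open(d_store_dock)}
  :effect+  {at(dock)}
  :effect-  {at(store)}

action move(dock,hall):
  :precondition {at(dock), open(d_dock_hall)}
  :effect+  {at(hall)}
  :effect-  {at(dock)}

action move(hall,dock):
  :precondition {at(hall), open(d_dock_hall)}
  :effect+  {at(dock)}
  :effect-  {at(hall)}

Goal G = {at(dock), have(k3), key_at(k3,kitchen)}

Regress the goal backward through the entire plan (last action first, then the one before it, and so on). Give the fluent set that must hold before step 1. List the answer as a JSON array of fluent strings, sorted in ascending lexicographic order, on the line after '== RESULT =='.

Regress step by step:
  through step 4 (move(hall,dock)): drop {at(dock)}, keep {have(k3), key_at(k3,kitchen)}, require {at(hall), open(d_dock_hall)}
    → {at(hall), have(k3), key_at(k3,kitchen), open(d_dock_hall)}
  through step 3 (move(dock,hall)): drop {at(hall)}, keep {have(k3), key_at(k3,kitchen), open(d_dock_hall)}, require {at(dock), open(d_dock_hall)}
    → {at(dock), have(k3), key_at(k3,kitchen), open(d_dock_hall)}
  through step 2 (move(store,dock)): drop {at(dock)}, keep {have(k3), key_at(k3,kitchen), open(d_dock_hall)}, require {at(store), open(d_store_dock)}
    → {at(store), have(k3), key_at(k3,kitchen), open(d_dock_hall), open(d_store_dock)}
  through step 1 (unlock(d_store_dock)): drop {open(d_store_dock)}, keep {at(store), have(k3), key_at(k3,kitchen), open(d_dock_hall)}, require {have(k3), locked(d_store_dock)}
    → {at(store), have(k3), key_at(k3,kitchen), locked(d_store_dock), open(d_dock_hall)}

== RESULT ==
["at(store)", "have(k3)", "key_at(k3,kitchen)", "locked(d_store_dock)", "open(d_dock_hall)"]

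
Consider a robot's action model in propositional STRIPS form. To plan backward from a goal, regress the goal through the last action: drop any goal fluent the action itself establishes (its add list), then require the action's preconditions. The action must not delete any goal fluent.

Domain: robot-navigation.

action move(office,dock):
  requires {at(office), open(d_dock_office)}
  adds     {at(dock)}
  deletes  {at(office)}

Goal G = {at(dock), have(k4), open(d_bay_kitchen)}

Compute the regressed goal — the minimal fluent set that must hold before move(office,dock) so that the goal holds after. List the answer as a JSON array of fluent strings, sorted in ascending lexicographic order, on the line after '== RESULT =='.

Compute (G \ add) ∪ pre:
  G ∩ del = {}  (empty — regression defined)
  G \ add = {at(dock), have(k4), open(d_bay_kitchen)} \ {at(dock)} = {have(k4), open(d_bay_kitchen)}
  ∪ pre   = {have(k4), open(d_bay_kitchen)} ∪ {at(office), open(d_dock_office)}
          = {at(office), have(k4), open(d_bay_kitchen), open(d_dock_office)}

== RESULT ==
["at(office)", "have(k4)", "open(d_bay_kitchen)", "open(d_dock_office)"]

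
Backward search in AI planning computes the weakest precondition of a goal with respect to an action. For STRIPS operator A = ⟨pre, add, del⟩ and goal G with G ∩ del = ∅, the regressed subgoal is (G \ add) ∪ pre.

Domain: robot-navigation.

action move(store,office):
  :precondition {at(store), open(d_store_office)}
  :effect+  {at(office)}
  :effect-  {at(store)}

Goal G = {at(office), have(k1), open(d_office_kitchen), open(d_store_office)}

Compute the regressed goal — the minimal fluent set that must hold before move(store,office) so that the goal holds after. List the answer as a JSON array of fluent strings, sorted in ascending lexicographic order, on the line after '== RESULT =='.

Compute (G \ add) ∪ pre:
  G ∩ del = {}  (empty — regression defined)
  G \ add = {at(office), have(k1), open(d_office_kitchen), open(d_store_office)} \ {at(office)} = {have(k1), open(d_office_kitchen), open(d_store_office)}
  ∪ pre   = {have(k1), open(d_office_kitchen), open(d_store_office)} ∪ {at(store), open(d_store_office)}
          = {at(store), have(k1), open(d_office_kitchen), open(d_store_office)}

== RESULT ==
["at(store)", "have(k1)", "open(d_office_kitchen)", "open(d_store_office)"]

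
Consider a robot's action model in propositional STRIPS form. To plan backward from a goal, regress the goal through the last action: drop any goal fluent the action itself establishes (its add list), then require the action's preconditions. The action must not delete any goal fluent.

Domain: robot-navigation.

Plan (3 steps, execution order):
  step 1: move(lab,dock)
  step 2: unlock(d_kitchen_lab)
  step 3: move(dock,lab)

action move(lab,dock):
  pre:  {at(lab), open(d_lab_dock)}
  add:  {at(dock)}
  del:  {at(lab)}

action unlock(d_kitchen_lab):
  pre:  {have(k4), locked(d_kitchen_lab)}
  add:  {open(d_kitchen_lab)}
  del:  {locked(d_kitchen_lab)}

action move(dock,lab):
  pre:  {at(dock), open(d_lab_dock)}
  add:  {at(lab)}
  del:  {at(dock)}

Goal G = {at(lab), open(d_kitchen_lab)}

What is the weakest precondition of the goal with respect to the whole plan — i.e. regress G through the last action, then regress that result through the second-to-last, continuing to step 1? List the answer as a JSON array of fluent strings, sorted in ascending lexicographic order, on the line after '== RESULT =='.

Regress step by step:
  through step 3 (move(dock,lab)): drop {at(lab)}, keep {open(d_kitchen_lab)}, require {at(dock), open(d_lab_dock)}
    → {at(dock), open(d_kitchen_lab), open(d_lab_dock)}
  through step 2 (unlock(d_kitchen_lab)): drop {open(d_kitchen_lab)}, keep {at(dock), open(d_lab_dock)}, require {have(k4), locked(d_kitchen_lab)}
    → {at(dock), have(k4), locked(d_kitchen_lab), open(d_lab_dock)}
  through step 1 (move(lab,dock)): drop {at(dock)}, keep {have(k4), locked(d_kitchen_lab), open(d_lab_dock)}, require {at(lab), open(d_lab_dock)}
    → {at(lab), have(k4), locked(d_kitchen_lab), open(d_lab_dock)}

== RESULT ==
["at(lab)", "have(k4)", "locked(d_kitchen_lab)", "open(d_lab_dock)"]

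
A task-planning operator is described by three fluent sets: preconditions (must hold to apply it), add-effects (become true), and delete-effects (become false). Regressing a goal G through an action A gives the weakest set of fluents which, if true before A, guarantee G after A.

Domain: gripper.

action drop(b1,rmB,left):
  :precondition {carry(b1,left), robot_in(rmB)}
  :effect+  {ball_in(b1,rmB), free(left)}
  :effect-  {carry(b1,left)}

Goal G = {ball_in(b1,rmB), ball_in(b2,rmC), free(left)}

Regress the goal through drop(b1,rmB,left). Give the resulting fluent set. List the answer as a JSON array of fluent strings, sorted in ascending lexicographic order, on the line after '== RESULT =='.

Compute (G \ add) ∪ pre:
  G ∩ del = {}  (empty — regression defined)
  G \ add = {ball_in(b1,rmB), ball_in(b2,rmC), free(left)} \ {ball_in(b1,rmB), free(left)} = {ball_in(b2,rmC)}
  ∪ pre   = {ball_in(b2,rmC)} ∪ {carry(b1,left), robot_in(rmB)}
          = {ball_in(b2,rmC), carry(b1,left), robot_in(rmB)}

== RESULT ==
["ball_in(b2,rmC)", "carry(b1,left)", "robot_in(rmB)"]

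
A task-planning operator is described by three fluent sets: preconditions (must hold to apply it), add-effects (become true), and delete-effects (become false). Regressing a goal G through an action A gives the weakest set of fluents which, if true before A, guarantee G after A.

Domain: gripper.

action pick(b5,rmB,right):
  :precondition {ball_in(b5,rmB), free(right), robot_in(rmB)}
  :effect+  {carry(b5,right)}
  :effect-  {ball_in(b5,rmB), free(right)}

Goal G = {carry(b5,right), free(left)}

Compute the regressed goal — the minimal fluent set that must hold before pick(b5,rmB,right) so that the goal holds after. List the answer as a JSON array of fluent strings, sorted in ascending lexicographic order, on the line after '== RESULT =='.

Regress:
  G ∩ del = {}  (empty — regression defined)
  G \ add = {carry(b5,right), free(left)} \ {carry(b5,right)} = {free(left)}
  ∪ pre   = {free(left)} ∪ {ball_in(b5,rmB), free(right), robot_in(rmB)}
          = {ball_in(b5,rmB), free(left), free(right), robot_in(rmB)}

== RESULT ==
["ball_in(b5,rmB)", "free(left)", "free(right)", "robot_in(rmB)"]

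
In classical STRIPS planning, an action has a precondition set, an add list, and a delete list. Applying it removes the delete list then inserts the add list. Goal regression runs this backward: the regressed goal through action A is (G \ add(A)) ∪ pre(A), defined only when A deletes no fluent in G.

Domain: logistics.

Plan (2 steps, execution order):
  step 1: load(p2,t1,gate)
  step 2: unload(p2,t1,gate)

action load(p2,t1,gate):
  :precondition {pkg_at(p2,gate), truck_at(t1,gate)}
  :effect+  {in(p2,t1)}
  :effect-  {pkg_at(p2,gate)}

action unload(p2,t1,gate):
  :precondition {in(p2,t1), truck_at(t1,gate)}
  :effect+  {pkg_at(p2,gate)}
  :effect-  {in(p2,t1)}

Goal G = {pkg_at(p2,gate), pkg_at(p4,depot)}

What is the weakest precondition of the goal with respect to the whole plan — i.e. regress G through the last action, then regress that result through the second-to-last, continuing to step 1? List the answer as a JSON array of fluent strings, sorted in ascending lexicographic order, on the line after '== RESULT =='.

Regress step by step:
  through step 2 (unload(p2,t1,gate)): drop {pkg_at(p2,gate)}, keep {pkg_at(p4,depot)}, require {in(p2,t1), truck_at(t1,gate)}
    → {in(p2,t1), pkg_at(p4,depot), truck_at(t1,gate)}
  through step 1 (load(p2,t1,gate)): drop {in(p2,t1)}, keep {pkg_at(p4,depot), truck_at(t1,gate)}, require {pkg_at(p2,gate), truck_at(t1,gate)}
    → {pkg_at(p2,gate), pkg_at(p4,depot), truck_at(t1,gate)}

== RESULT ==
["pkg_at(p2,gate)", "pkg_at(p4,depot)", "truck_at(t1,gate)"]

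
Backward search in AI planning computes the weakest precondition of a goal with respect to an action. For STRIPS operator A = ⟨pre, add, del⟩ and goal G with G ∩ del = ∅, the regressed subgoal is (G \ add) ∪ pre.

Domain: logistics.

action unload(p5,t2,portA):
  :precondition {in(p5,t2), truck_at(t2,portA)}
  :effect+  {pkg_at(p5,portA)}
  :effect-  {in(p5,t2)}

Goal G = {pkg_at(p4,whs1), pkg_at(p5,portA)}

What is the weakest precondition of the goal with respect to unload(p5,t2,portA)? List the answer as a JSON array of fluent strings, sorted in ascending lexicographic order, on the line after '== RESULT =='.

Compute (G \ add) ∪ pre:
  G ∩ del = {}  (empty — regression defined)
  G \ add = {pkg_at(p4,whs1), pkg_at(p5,portA)} \ {pkg_at(p5,portA)} = {pkg_at(p4,whs1)}
  ∪ pre   = {pkg_at(p4,whs1)} ∪ {in(p5,t2), truck_at(t2,portA)}
          = {in(p5,t2), pkg_at(p4,whs1), truck_at(t2,portA)}

== RESULT ==
["in(p5,t2)", "pkg_at(p4,whs1)", "truck_at(t2,portA)"]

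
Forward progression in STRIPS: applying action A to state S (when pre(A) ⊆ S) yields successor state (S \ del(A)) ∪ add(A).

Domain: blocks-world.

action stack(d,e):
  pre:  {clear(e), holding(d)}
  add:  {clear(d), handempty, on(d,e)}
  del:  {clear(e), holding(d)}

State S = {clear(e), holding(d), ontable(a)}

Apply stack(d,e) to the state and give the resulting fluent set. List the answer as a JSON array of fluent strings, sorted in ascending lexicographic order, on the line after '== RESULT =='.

Compute (S \ del) ∪ add:
  pre ⊆ S: {clear(e), holding(d)} ⊆ S  — applicable
  S \ del = {ontable(a)}
  ∪ add   = {clear(d), handempty, on(d,e), ontable(a)}

== RESULT ==
["clear(d)", "handempty", "on(d,e)", "ontable(a)"]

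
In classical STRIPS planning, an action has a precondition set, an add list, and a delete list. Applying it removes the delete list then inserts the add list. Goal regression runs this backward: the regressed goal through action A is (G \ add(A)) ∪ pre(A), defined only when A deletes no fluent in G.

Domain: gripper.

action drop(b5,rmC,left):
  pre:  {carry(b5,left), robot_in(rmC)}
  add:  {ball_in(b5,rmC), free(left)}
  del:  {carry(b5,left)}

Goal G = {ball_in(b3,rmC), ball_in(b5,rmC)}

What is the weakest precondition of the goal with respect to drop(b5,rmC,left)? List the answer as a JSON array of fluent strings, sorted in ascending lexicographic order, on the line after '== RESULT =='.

Compute (G \ add) ∪ pre:
  G ∩ del = {}  (empty — regression defined)
  G \ add = {ball_in(b3,rmC), ball_in(b5,rmC)} \ {ball_in(b5,rmC), free(left)} = {ball_in(b3,rmC)}
  ∪ pre   = {ball_in(b3,rmC)} ∪ {carry(b5,left), robot_in(rmC)}
          = {ball_in(b3,rmC), carry(b5,left), robot_in(rmC)}

== RESULT ==
["ball_in(b3,rmC)", "carry(b5,left)", "robot_in(rmC)"]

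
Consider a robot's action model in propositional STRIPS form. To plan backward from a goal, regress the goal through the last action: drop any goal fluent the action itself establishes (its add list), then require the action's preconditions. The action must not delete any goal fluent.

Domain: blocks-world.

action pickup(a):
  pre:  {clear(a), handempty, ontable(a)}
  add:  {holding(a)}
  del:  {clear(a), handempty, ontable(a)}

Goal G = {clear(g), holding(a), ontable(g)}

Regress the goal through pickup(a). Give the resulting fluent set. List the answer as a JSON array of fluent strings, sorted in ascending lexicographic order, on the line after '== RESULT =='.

Regress:
  G ∩ del = {}  (empty — regression defined)
  G \ add = {clear(g), holding(a), ontable(g)} \ {holding(a)} = {clear(g), ontable(g)}
  ∪ pre   = {clear(g), ontable(g)} ∪ {clear(a), handempty, ontable(a)}
          = {clear(a), clear(g), handempty, ontable(a), ontable(g)}

== RESULT ==
["clear(a)", "clear(g)", "handempty", "ontable(a)", "ontable(g)"]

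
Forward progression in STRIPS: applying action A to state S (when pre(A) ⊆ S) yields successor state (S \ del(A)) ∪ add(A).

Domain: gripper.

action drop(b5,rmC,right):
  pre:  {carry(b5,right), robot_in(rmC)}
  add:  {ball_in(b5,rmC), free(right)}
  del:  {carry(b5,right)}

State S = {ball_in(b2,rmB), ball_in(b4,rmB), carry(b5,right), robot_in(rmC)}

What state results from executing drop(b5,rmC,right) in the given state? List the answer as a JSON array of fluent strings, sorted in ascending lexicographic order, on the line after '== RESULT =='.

Progress:
  pre ⊆ S: {carry(b5,right), robot_in(rmC)} ⊆ S  — applicable
  S \ del = {ball_in(b2,rmB), ball_in(b4,rmB), robot_in(rmC)}
  ∪ add   = {ball_in(b2,rmB), ball_in(b4,rmB), ball_in(b5,rmC), free(right), robot_in(rmC)}

== RESULT ==
["ball_in(b2,rmB)", "ball_in(b4,rmB)", "ball_in(b5,rmC)", "free(right)", "robot_in(rmC)"]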